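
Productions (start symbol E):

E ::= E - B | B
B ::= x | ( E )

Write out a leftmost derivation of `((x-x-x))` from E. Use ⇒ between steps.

E⇒B⇒(E)⇒(B)⇒((E))⇒((E-B))⇒((E-B-B))⇒((B-B-B))⇒((x-B-B))⇒((x-x-B))⇒((x-x-x))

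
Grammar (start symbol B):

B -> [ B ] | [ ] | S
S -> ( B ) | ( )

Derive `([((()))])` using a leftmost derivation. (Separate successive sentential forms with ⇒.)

B ⇒ S   [B -> S]
S ⇒ (B)   [S -> ( B )]
(B) ⇒ ([B])   [B -> [ B ]]
([B]) ⇒ ([S])   [B -> S]
([S]) ⇒ ([(B)])   [S -> ( B )]
([(B)]) ⇒ ([(S)])   [B -> S]
([(S)]) ⇒ ([((B))])   [S -> ( B )]
([((B))]) ⇒ ([((S))])   [B -> S]
([((S))]) ⇒ ([((()))])   [S -> ( )]

B ⇒ S ⇒ (B) ⇒ ([B]) ⇒ ([S]) ⇒ ([(B)]) ⇒ ([(S)]) ⇒ ([((B))]) ⇒ ([((S))]) ⇒ ([((()))])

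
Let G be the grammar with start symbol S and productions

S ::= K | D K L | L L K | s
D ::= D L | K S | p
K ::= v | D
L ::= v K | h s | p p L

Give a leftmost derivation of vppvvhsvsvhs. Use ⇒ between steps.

S ⇒ DKL   [S ::= D K L]
DKL ⇒ KSKL   [D ::= K S]
KSKL ⇒ DSKL   [K ::= D]
DSKL ⇒ KSSKL   [D ::= K S]
KSSKL ⇒ vSSKL   [K ::= v]
vSSKL ⇒ vLLKSKL   [S ::= L L K]
vLLKSKL ⇒ vppLLKSKL   [L ::= p p L]
vppLLKSKL ⇒ vppvKLKSKL   [L ::= v K]
vppvKLKSKL ⇒ vppvvLKSKL   [K ::= v]
vppvvLKSKL ⇒ vppvvhsKSKL   [L ::= h s]
vppvvhsKSKL ⇒ vppvvhsvSKL   [K ::= v]
vppvvhsvSKL ⇒ vppvvhsvsKL   [S ::= s]
vppvvhsvsKL ⇒ vppvvhsvsvL   [K ::= v]
vppvvhsvsvL ⇒ vppvvhsvsvhs   [L ::= h s]

S⇒DKL⇒KSKL⇒DSKL⇒KSSKL⇒vSSKL⇒vLLKSKL⇒vppLLKSKL⇒vppvKLKSKL⇒vppvvLKSKL⇒vppvvhsKSKL⇒vppvvhsvSKL⇒vppvvhsvsKL⇒vppvvhsvsvL⇒vppvvhsvsvhs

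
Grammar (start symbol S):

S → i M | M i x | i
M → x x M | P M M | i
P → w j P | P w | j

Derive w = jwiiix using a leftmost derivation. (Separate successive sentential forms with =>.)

S => Mix   [S → M i x]
Mix => PMMix   [M → P M M]
PMMix => PwMMix   [P → P w]
PwMMix => jwMMix   [P → j]
jwMMix => jwiMix   [M → i]
jwiMix => jwiiix   [M → i]

S => Mix => PMMix => PwMMix => jwMMix => jwiMix => jwiiix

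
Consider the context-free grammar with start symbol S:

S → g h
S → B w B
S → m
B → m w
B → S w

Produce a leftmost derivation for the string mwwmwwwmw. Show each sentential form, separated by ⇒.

S ⇒ BwB   [S → B w B]
BwB ⇒ SwwB   [B → S w]
SwwB ⇒ BwBwwB   [S → B w B]
BwBwwB ⇒ mwwBwwB   [B → m w]
mwwBwwB ⇒ mwwmwwwB   [B → m w]
mwwmwwwB ⇒ mwwmwwwmw   [B → m w]

S ⇒ BwB ⇒ SwwB ⇒ BwBwwB ⇒ mwwBwwB ⇒ mwwmwwwB ⇒ mwwmwwwmw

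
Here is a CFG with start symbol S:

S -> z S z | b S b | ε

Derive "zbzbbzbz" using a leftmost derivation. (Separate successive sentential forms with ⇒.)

S ⇒ zSz ⇒ zbSbz ⇒ zbzSzbz ⇒ zbzbSbzbz ⇒ zbzbbzbz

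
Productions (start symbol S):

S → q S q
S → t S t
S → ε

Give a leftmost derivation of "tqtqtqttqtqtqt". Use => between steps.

S => tSt => tqSqt => tqtStqt => tqtqSqtqt => tqtqtStqtqt => tqtqtqSqtqtqt => tqtqtqtStqtqtqt => tqtqtqttqtqtqt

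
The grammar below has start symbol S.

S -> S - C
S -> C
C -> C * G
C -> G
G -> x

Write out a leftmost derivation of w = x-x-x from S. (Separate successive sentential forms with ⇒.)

S ⇒ S-C ⇒ S-C-C ⇒ C-C-C ⇒ G-C-C ⇒ x-C-C ⇒ x-G-C ⇒ x-x-C ⇒ x-x-G ⇒ x-x-x

S ⇒ S-C   [S -> S - C]
S-C ⇒ S-C-C   [S -> S - C]
S-C-C ⇒ C-C-C   [S -> C]
C-C-C ⇒ G-C-C   [C -> G]
G-C-C ⇒ x-C-C   [G -> x]
x-C-C ⇒ x-G-C   [C -> G]
x-G-C ⇒ x-x-C   [G -> x]
x-x-C ⇒ x-x-G   [C -> G]
x-x-G ⇒ x-x-x   [G -> x]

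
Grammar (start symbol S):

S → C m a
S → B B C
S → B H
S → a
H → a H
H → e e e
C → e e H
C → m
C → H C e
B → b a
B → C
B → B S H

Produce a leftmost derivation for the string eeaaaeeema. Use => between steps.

S => Cma   [S → C m a]
Cma => eeHma   [C → e e H]
eeHma => eeaHma   [H → a H]
eeaHma => eeaaHma   [H → a H]
eeaaHma => eeaaaHma   [H → a H]
eeaaaHma => eeaaaeeema   [H → e e e]

S => Cma => eeHma => eeaHma => eeaaHma => eeaaaHma => eeaaaeeema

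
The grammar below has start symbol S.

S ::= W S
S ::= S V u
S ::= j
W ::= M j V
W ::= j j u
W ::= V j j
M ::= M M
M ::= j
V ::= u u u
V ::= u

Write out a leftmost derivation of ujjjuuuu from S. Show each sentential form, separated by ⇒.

S ⇒ WS ⇒ VjjS ⇒ ujjS ⇒ ujjSVu ⇒ ujjSVuVu ⇒ ujjjVuVu ⇒ ujjjuuVu ⇒ ujjjuuuu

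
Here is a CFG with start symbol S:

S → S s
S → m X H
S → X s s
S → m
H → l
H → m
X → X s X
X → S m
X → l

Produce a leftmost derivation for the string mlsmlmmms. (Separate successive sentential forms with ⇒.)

S⇒Ss⇒mXHs⇒mXsXHs⇒mlsXHs⇒mlsSmHs⇒mlsmXHmHs⇒mlsmlHmHs⇒mlsmlmmHs⇒mlsmlmmms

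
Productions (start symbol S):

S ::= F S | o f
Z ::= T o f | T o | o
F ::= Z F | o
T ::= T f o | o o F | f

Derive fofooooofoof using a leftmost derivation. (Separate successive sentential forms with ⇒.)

S ⇒ FS ⇒ ZFS ⇒ TofFS ⇒ fofFS ⇒ fofZFS ⇒ fofoFS ⇒ fofoZFS ⇒ fofoTofFS ⇒ fofoooFofFS ⇒ fofooooofFS ⇒ fofooooofoS ⇒ fofooooofoof

S ⇒ FS   [S ::= F S]
FS ⇒ ZFS   [F ::= Z F]
ZFS ⇒ TofFS   [Z ::= T o f]
TofFS ⇒ fofFS   [T ::= f]
fofFS ⇒ fofZFS   [F ::= Z F]
fofZFS ⇒ fofoFS   [Z ::= o]
fofoFS ⇒ fofoZFS   [F ::= Z F]
fofoZFS ⇒ fofoTofFS   [Z ::= T o f]
fofoTofFS ⇒ fofoooFofFS   [T ::= o o F]
fofoooFofFS ⇒ fofooooofFS   [F ::= o]
fofooooofFS ⇒ fofooooofoS   [F ::= o]
fofooooofoS ⇒ fofooooofoof   [S ::= o f]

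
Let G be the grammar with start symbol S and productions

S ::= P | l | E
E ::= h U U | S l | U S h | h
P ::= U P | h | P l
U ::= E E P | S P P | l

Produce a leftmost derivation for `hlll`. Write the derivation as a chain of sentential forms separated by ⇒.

S ⇒ P   [S ::= P]
P ⇒ Pl   [P ::= P l]
Pl ⇒ Pll   [P ::= P l]
Pll ⇒ Plll   [P ::= P l]
Plll ⇒ hlll   [P ::= h]

S ⇒ P ⇒ Pl ⇒ Pll ⇒ Plll ⇒ hlll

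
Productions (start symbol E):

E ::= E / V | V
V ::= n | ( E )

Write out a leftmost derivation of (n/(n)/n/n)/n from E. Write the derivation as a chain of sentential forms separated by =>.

E => E/V => V/V => (E)/V => (E/V)/V => (E/V/V)/V => (E/V/V/V)/V => (V/V/V/V)/V => (n/V/V/V)/V => (n/(E)/V/V)/V => (n/(V)/V/V)/V => (n/(n)/V/V)/V => (n/(n)/n/V)/V => (n/(n)/n/n)/V => (n/(n)/n/n)/n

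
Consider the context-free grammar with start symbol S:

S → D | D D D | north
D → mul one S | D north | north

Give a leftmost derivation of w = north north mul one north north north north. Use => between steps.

S => D D D => D north D D => north north D D => north north D north D => north north D north north D => north north mul one S north north D => north north mul one north north north D => north north mul one north north north north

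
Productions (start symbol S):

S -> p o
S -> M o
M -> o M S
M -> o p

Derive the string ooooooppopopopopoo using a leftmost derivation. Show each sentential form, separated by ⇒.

S ⇒ Mo ⇒ oMSo ⇒ ooMSSo ⇒ oooMSSSo ⇒ ooooMSSSSo ⇒ oooooMSSSSSo ⇒ oooooopSSSSSo ⇒ ooooooppoSSSSo ⇒ ooooooppopoSSSo ⇒ ooooooppopopoSSo ⇒ ooooooppopopopoSo ⇒ ooooooppopopopopoo

S ⇒ Mo   [S -> M o]
Mo ⇒ oMSo   [M -> o M S]
oMSo ⇒ ooMSSo   [M -> o M S]
ooMSSo ⇒ oooMSSSo   [M -> o M S]
oooMSSSo ⇒ ooooMSSSSo   [M -> o M S]
ooooMSSSSo ⇒ oooooMSSSSSo   [M -> o M S]
oooooMSSSSSo ⇒ oooooopSSSSSo   [M -> o p]
oooooopSSSSSo ⇒ ooooooppoSSSSo   [S -> p o]
ooooooppoSSSSo ⇒ ooooooppopoSSSo   [S -> p o]
ooooooppopoSSSo ⇒ ooooooppopopoSSo   [S -> p o]
ooooooppopopoSSo ⇒ ooooooppopopopoSo   [S -> p o]
ooooooppopopopoSo ⇒ ooooooppopopopopoo   [S -> p o]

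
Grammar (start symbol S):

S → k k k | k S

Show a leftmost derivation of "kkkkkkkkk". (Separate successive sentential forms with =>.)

S => kS => kkS => kkkS => kkkkS => kkkkkS => kkkkkkS => kkkkkkkkk

S => kS   [S → k S]
kS => kkS   [S → k S]
kkS => kkkS   [S → k S]
kkkS => kkkkS   [S → k S]
kkkkS => kkkkkS   [S → k S]
kkkkkS => kkkkkkS   [S → k S]
kkkkkkS => kkkkkkkkk   [S → k k k]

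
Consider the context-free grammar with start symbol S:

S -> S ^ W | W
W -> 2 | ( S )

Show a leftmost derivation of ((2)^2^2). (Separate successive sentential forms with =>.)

S => W => (S) => (S^W) => (S^W^W) => (W^W^W) => ((S)^W^W) => ((W)^W^W) => ((2)^W^W) => ((2)^2^W) => ((2)^2^2)

S => W   [S -> W]
W => (S)   [W -> ( S )]
(S) => (S^W)   [S -> S ^ W]
(S^W) => (S^W^W)   [S -> S ^ W]
(S^W^W) => (W^W^W)   [S -> W]
(W^W^W) => ((S)^W^W)   [W -> ( S )]
((S)^W^W) => ((W)^W^W)   [S -> W]
((W)^W^W) => ((2)^W^W)   [W -> 2]
((2)^W^W) => ((2)^2^W)   [W -> 2]
((2)^2^W) => ((2)^2^2)   [W -> 2]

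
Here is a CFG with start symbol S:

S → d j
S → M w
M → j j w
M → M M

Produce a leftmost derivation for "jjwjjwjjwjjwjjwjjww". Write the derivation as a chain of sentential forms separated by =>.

S => Mw => MMw => MMMw => jjwMMw => jjwMMMw => jjwMMMMw => jjwMMMMMw => jjwjjwMMMMw => jjwjjwjjwMMMw => jjwjjwjjwjjwMMw => jjwjjwjjwjjwjjwMw => jjwjjwjjwjjwjjwjjww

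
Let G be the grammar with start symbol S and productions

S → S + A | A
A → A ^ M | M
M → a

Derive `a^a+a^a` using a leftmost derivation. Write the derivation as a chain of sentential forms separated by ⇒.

S ⇒ S+A ⇒ A+A ⇒ A^M+A ⇒ M^M+A ⇒ a^M+A ⇒ a^a+A ⇒ a^a+A^M ⇒ a^a+M^M ⇒ a^a+a^M ⇒ a^a+a^a

S ⇒ S+A   [S → S + A]
S+A ⇒ A+A   [S → A]
A+A ⇒ A^M+A   [A → A ^ M]
A^M+A ⇒ M^M+A   [A → M]
M^M+A ⇒ a^M+A   [M → a]
a^M+A ⇒ a^a+A   [M → a]
a^a+A ⇒ a^a+A^M   [A → A ^ M]
a^a+A^M ⇒ a^a+M^M   [A → M]
a^a+M^M ⇒ a^a+a^M   [M → a]
a^a+a^M ⇒ a^a+a^a   [M → a]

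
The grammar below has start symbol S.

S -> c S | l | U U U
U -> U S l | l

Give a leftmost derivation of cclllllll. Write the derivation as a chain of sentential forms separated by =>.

S => cS   [S -> c S]
cS => ccS   [S -> c S]
ccS => ccUUU   [S -> U U U]
ccUUU => cclUU   [U -> l]
cclUU => cclUSlU   [U -> U S l]
cclUSlU => cclUSlSlU   [U -> U S l]
cclUSlSlU => ccllSlSlU   [U -> l]
ccllSlSlU => ccllllSlU   [S -> l]
ccllllSlU => ccllllllU   [S -> l]
ccllllllU => cclllllll   [U -> l]

S => cS => ccS => ccUUU => cclUU => cclUSlU => cclUSlSlU => ccllSlSlU => ccllllSlU => ccllllllU => cclllllll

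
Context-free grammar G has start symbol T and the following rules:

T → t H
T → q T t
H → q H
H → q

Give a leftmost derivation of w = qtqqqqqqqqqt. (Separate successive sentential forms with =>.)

T => qTt   [T → q T t]
qTt => qtHt   [T → t H]
qtHt => qtqHt   [H → q H]
qtqHt => qtqqHt   [H → q H]
qtqqHt => qtqqqHt   [H → q H]
qtqqqHt => qtqqqqHt   [H → q H]
qtqqqqHt => qtqqqqqHt   [H → q H]
qtqqqqqHt => qtqqqqqqHt   [H → q H]
qtqqqqqqHt => qtqqqqqqqHt   [H → q H]
qtqqqqqqqHt => qtqqqqqqqqHt   [H → q H]
qtqqqqqqqqHt => qtqqqqqqqqqt   [H → q]

T => qTt => qtHt => qtqHt => qtqqHt => qtqqqHt => qtqqqqHt => qtqqqqqHt => qtqqqqqqHt => qtqqqqqqqHt => qtqqqqqqqqHt => qtqqqqqqqqqt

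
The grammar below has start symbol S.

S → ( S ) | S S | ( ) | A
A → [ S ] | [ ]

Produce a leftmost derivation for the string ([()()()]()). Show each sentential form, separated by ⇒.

S ⇒ (S) ⇒ (SS) ⇒ (AS) ⇒ ([S]S) ⇒ ([SS]S) ⇒ ([SSS]S) ⇒ ([()SS]S) ⇒ ([()()S]S) ⇒ ([()()()]S) ⇒ ([()()()]())

S ⇒ (S)   [S → ( S )]
(S) ⇒ (SS)   [S → S S]
(SS) ⇒ (AS)   [S → A]
(AS) ⇒ ([S]S)   [A → [ S ]]
([S]S) ⇒ ([SS]S)   [S → S S]
([SS]S) ⇒ ([SSS]S)   [S → S S]
([SSS]S) ⇒ ([()SS]S)   [S → ( )]
([()SS]S) ⇒ ([()()S]S)   [S → ( )]
([()()S]S) ⇒ ([()()()]S)   [S → ( )]
([()()()]S) ⇒ ([()()()]())   [S → ( )]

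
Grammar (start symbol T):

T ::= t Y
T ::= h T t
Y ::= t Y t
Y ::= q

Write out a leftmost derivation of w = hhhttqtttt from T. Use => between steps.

T=>hTt=>hhTtt=>hhhTttt=>hhhtYttt=>hhhttYtttt=>hhhttqtttt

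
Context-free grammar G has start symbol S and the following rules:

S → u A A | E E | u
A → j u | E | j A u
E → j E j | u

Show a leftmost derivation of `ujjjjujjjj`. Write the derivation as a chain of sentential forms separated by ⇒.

S⇒EE⇒uE⇒ujEj⇒ujjEjj⇒ujjjEjjj⇒ujjjjEjjjj⇒ujjjjujjjj

S ⇒ EE   [S → E E]
EE ⇒ uE   [E → u]
uE ⇒ ujEj   [E → j E j]
ujEj ⇒ ujjEjj   [E → j E j]
ujjEjj ⇒ ujjjEjjj   [E → j E j]
ujjjEjjj ⇒ ujjjjEjjjj   [E → j E j]
ujjjjEjjjj ⇒ ujjjjujjjj   [E → u]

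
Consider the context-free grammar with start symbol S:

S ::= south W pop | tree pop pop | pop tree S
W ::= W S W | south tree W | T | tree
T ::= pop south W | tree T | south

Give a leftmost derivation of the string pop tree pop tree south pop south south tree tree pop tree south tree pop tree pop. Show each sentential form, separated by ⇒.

S ⇒ pop tree S   [S ::= pop tree S]
pop tree S ⇒ pop tree pop tree S   [S ::= pop tree S]
pop tree pop tree S ⇒ pop tree pop tree south W pop   [S ::= south W pop]
pop tree pop tree south W pop ⇒ pop tree pop tree south T pop   [W ::= T]
pop tree pop tree south T pop ⇒ pop tree pop tree south pop south W pop   [T ::= pop south W]
pop tree pop tree south pop south W pop ⇒ pop tree pop tree south pop south south tree W pop   [W ::= south tree W]
pop tree pop tree south pop south south tree W pop ⇒ pop tree pop tree south pop south south tree W S W pop   [W ::= W S W]
pop tree pop tree south pop south south tree W S W pop ⇒ pop tree pop tree south pop south south tree tree S W pop   [W ::= tree]
pop tree pop tree south pop south south tree tree S W pop ⇒ pop tree pop tree south pop south south tree tree pop tree S W pop   [S ::= pop tree S]
pop tree pop tree south pop south south tree tree pop tree S W pop ⇒ pop tree pop tree south pop south south tree tree pop tree south W pop W pop   [S ::= south W pop]
pop tree pop tree south pop south south tree tree pop tree south W pop W pop ⇒ pop tree pop tree south pop south south tree tree pop tree south tree pop W pop   [W ::= tree]
pop tree pop tree south pop south south tree tree pop tree south tree pop W pop ⇒ pop tree pop tree south pop south south tree tree pop tree south tree pop tree pop   [W ::= tree]

S ⇒ pop tree S ⇒ pop tree pop tree S ⇒ pop tree pop tree south W pop ⇒ pop tree pop tree south T pop ⇒ pop tree pop tree south pop south W pop ⇒ pop tree pop tree south pop south south tree W pop ⇒ pop tree pop tree south pop south south tree W S W pop ⇒ pop tree pop tree south pop south south tree tree S W pop ⇒ pop tree pop tree south pop south south tree tree pop tree S W pop ⇒ pop tree pop tree south pop south south tree tree pop tree south W pop W pop ⇒ pop tree pop tree south pop south south tree tree pop tree south tree pop W pop ⇒ pop tree pop tree south pop south south tree tree pop tree south tree pop tree pop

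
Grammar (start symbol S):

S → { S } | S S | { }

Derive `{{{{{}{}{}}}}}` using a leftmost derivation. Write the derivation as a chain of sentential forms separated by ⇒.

S ⇒ {S} ⇒ {{S}} ⇒ {{{S}}} ⇒ {{{{S}}}} ⇒ {{{{SS}}}} ⇒ {{{{SSS}}}} ⇒ {{{{{}SS}}}} ⇒ {{{{{}{}S}}}} ⇒ {{{{{}{}{}}}}}

S ⇒ {S}   [S → { S }]
{S} ⇒ {{S}}   [S → { S }]
{{S}} ⇒ {{{S}}}   [S → { S }]
{{{S}}} ⇒ {{{{S}}}}   [S → { S }]
{{{{S}}}} ⇒ {{{{SS}}}}   [S → S S]
{{{{SS}}}} ⇒ {{{{SSS}}}}   [S → S S]
{{{{SSS}}}} ⇒ {{{{{}SS}}}}   [S → { }]
{{{{{}SS}}}} ⇒ {{{{{}{}S}}}}   [S → { }]
{{{{{}{}S}}}} ⇒ {{{{{}{}{}}}}}   [S → { }]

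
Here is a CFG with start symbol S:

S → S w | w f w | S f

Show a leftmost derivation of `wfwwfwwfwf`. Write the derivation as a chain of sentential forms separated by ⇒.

S ⇒ Sf ⇒ Swf ⇒ Sfwf ⇒ Swfwf ⇒ Swwfwf ⇒ Sfwwfwf ⇒ Swfwwfwf ⇒ wfwwfwwfwf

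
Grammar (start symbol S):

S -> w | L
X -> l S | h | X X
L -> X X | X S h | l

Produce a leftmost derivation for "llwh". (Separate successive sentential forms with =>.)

S => L   [S -> L]
L => XSh   [L -> X S h]
XSh => lSSh   [X -> l S]
lSSh => lLSh   [S -> L]
lLSh => llSh   [L -> l]
llSh => llwh   [S -> w]

S => L => XSh => lSSh => lLSh => llSh => llwh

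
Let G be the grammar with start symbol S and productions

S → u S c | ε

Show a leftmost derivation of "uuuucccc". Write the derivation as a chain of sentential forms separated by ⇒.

S ⇒ uSc ⇒ uuScc ⇒ uuuSccc ⇒ uuuuScccc ⇒ uuuucccc

S ⇒ uSc   [S → u S c]
uSc ⇒ uuScc   [S → u S c]
uuScc ⇒ uuuSccc   [S → u S c]
uuuSccc ⇒ uuuuScccc   [S → u S c]
uuuuScccc ⇒ uuuucccc   [S → ε]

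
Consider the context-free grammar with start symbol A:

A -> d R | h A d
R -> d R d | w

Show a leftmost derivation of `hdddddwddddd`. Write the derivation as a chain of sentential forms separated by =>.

A => hAd   [A -> h A d]
hAd => hdRd   [A -> d R]
hdRd => hddRdd   [R -> d R d]
hddRdd => hdddRddd   [R -> d R d]
hdddRddd => hddddRdddd   [R -> d R d]
hddddRdddd => hdddddRddddd   [R -> d R d]
hdddddRddddd => hdddddwddddd   [R -> w]

A => hAd => hdRd => hddRdd => hdddRddd => hddddRdddd => hdddddRddddd => hdddddwddddd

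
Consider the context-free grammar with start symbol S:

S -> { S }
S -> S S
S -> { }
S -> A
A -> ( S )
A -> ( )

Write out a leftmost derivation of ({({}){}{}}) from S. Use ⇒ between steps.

S ⇒ A ⇒ (S) ⇒ ({S}) ⇒ ({SS}) ⇒ ({AS}) ⇒ ({(S)S}) ⇒ ({({})S}) ⇒ ({({})SS}) ⇒ ({({}){}S}) ⇒ ({({}){}{}})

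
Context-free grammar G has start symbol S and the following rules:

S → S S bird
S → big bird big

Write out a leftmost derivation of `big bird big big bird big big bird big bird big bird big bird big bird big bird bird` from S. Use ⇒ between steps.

S ⇒ S S bird ⇒ big bird big S bird ⇒ big bird big S S bird bird ⇒ big bird big S S bird S bird bird ⇒ big bird big S S bird S bird S bird bird ⇒ big bird big big bird big S bird S bird S bird bird ⇒ big bird big big bird big big bird big bird S bird S bird bird ⇒ big bird big big bird big big bird big bird big bird big bird S bird bird ⇒ big bird big big bird big big bird big bird big bird big bird big bird big bird bird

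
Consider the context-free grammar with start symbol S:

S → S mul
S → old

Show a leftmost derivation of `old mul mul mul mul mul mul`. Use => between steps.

S => S mul   [S → S mul]
S mul => S mul mul   [S → S mul]
S mul mul => S mul mul mul   [S → S mul]
S mul mul mul => S mul mul mul mul   [S → S mul]
S mul mul mul mul => S mul mul mul mul mul   [S → S mul]
S mul mul mul mul mul => S mul mul mul mul mul mul   [S → S mul]
S mul mul mul mul mul mul => old mul mul mul mul mul mul   [S → old]

S => S mul => S mul mul => S mul mul mul => S mul mul mul mul => S mul mul mul mul mul => S mul mul mul mul mul mul => old mul mul mul mul mul mul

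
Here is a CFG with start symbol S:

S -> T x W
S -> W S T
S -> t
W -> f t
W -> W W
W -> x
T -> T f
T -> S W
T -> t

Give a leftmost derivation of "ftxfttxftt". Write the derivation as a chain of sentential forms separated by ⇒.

S ⇒ WST ⇒ WWST ⇒ WWWST ⇒ ftWWST ⇒ ftxWST ⇒ ftxftST ⇒ ftxftTxWT ⇒ ftxfttxWT ⇒ ftxfttxftT ⇒ ftxfttxftt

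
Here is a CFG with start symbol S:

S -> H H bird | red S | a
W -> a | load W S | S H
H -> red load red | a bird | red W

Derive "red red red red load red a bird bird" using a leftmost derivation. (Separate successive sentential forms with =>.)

S => red S => red red S => red red red S => red red red H H bird => red red red red load red H bird => red red red red load red a bird bird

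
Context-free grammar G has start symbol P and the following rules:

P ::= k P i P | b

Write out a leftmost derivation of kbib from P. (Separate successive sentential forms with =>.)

P => kPiP   [P ::= k P i P]
kPiP => kbiP   [P ::= b]
kbiP => kbib   [P ::= b]

P => kPiP => kbiP => kbib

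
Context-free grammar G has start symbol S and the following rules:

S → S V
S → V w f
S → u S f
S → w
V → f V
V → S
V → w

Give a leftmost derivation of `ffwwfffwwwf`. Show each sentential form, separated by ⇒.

S ⇒ SV ⇒ SVV ⇒ VwfVV ⇒ fVwfVV ⇒ ffVwfVV ⇒ ffwwfVV ⇒ ffwwffVV ⇒ ffwwfffVV ⇒ ffwwfffwV ⇒ ffwwfffwS ⇒ ffwwfffwVwf ⇒ ffwwfffwwwf

S ⇒ SV   [S → S V]
SV ⇒ SVV   [S → S V]
SVV ⇒ VwfVV   [S → V w f]
VwfVV ⇒ fVwfVV   [V → f V]
fVwfVV ⇒ ffVwfVV   [V → f V]
ffVwfVV ⇒ ffwwfVV   [V → w]
ffwwfVV ⇒ ffwwffVV   [V → f V]
ffwwffVV ⇒ ffwwfffVV   [V → f V]
ffwwfffVV ⇒ ffwwfffwV   [V → w]
ffwwfffwV ⇒ ffwwfffwS   [V → S]
ffwwfffwS ⇒ ffwwfffwVwf   [S → V w f]
ffwwfffwVwf ⇒ ffwwfffwwwf   [V → w]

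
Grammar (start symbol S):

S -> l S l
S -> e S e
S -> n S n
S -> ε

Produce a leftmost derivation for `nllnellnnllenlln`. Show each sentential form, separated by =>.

S => nSn => nlSln => nllSlln => nllnSnlln => nllneSenlln => nllnelSlenlln => nllnellSllenlln => nllnellnSnllenlln => nllnellnnllenlln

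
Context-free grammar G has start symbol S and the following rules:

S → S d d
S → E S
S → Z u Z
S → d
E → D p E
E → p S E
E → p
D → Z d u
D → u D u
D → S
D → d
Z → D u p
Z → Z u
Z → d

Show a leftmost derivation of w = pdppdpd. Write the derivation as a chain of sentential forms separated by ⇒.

S⇒ES⇒pSES⇒pdES⇒pdpSES⇒pdpESES⇒pdppSES⇒pdppdES⇒pdppdpS⇒pdppdpd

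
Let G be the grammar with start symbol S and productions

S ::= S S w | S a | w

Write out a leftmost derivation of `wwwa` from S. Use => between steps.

S => Sa => SSwa => wSwa => wwwa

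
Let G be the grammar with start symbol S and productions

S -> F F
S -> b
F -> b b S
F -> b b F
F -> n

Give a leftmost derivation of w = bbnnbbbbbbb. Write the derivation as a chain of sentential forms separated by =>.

S=>FF=>bbSF=>bbFFF=>bbnFF=>bbnnF=>bbnnbbF=>bbnnbbbbF=>bbnnbbbbbbS=>bbnnbbbbbbb

S => FF   [S -> F F]
FF => bbSF   [F -> b b S]
bbSF => bbFFF   [S -> F F]
bbFFF => bbnFF   [F -> n]
bbnFF => bbnnF   [F -> n]
bbnnF => bbnnbbF   [F -> b b F]
bbnnbbF => bbnnbbbbF   [F -> b b F]
bbnnbbbbF => bbnnbbbbbbS   [F -> b b S]
bbnnbbbbbbS => bbnnbbbbbbb   [S -> b]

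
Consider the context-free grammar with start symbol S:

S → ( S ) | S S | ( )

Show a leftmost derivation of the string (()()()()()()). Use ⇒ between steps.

S ⇒ (S) ⇒ (SS) ⇒ (SSS) ⇒ (SSSS) ⇒ (()SSS) ⇒ (()SSSS) ⇒ (()SSSSS) ⇒ (()()SSSS) ⇒ (()()()SSS) ⇒ (()()()()SS) ⇒ (()()()()()S) ⇒ (()()()()()())

S ⇒ (S)   [S → ( S )]
(S) ⇒ (SS)   [S → S S]
(SS) ⇒ (SSS)   [S → S S]
(SSS) ⇒ (SSSS)   [S → S S]
(SSSS) ⇒ (()SSS)   [S → ( )]
(()SSS) ⇒ (()SSSS)   [S → S S]
(()SSSS) ⇒ (()SSSSS)   [S → S S]
(()SSSSS) ⇒ (()()SSSS)   [S → ( )]
(()()SSSS) ⇒ (()()()SSS)   [S → ( )]
(()()()SSS) ⇒ (()()()()SS)   [S → ( )]
(()()()()SS) ⇒ (()()()()()S)   [S → ( )]
(()()()()()S) ⇒ (()()()()()())   [S → ( )]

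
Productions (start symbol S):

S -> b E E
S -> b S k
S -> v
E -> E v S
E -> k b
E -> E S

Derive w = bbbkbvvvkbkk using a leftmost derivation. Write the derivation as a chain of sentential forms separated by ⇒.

S ⇒ bSk ⇒ bbSkk ⇒ bbbEEkk ⇒ bbbESEkk ⇒ bbbEvSSEkk ⇒ bbbkbvSSEkk ⇒ bbbkbvvSEkk ⇒ bbbkbvvvEkk ⇒ bbbkbvvvkbkk

S ⇒ bSk   [S -> b S k]
bSk ⇒ bbSkk   [S -> b S k]
bbSkk ⇒ bbbEEkk   [S -> b E E]
bbbEEkk ⇒ bbbESEkk   [E -> E S]
bbbESEkk ⇒ bbbEvSSEkk   [E -> E v S]
bbbEvSSEkk ⇒ bbbkbvSSEkk   [E -> k b]
bbbkbvSSEkk ⇒ bbbkbvvSEkk   [S -> v]
bbbkbvvSEkk ⇒ bbbkbvvvEkk   [S -> v]
bbbkbvvvEkk ⇒ bbbkbvvvkbkk   [E -> k b]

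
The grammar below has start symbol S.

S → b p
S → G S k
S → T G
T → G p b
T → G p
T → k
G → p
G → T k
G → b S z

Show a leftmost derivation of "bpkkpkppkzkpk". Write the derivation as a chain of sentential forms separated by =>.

S => GSk => bSzSk => bGSkzSk => bpSkzSk => bpTGkzSk => bpGpGkzSk => bpTkpGkzSk => bpGpkpGkzSk => bpTkpkpGkzSk => bpkkpkpGkzSk => bpkkpkppkzSk => bpkkpkppkzTGk => bpkkpkppkzkGk => bpkkpkppkzkpk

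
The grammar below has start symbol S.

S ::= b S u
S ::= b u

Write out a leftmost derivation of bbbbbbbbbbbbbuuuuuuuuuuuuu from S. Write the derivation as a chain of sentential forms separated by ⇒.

S⇒bSu⇒bbSuu⇒bbbSuuu⇒bbbbSuuuu⇒bbbbbSuuuuu⇒bbbbbbSuuuuuu⇒bbbbbbbSuuuuuuu⇒bbbbbbbbSuuuuuuuu⇒bbbbbbbbbSuuuuuuuuu⇒bbbbbbbbbbSuuuuuuuuuu⇒bbbbbbbbbbbSuuuuuuuuuuu⇒bbbbbbbbbbbbSuuuuuuuuuuuu⇒bbbbbbbbbbbbbuuuuuuuuuuuuu

S ⇒ bSu   [S ::= b S u]
bSu ⇒ bbSuu   [S ::= b S u]
bbSuu ⇒ bbbSuuu   [S ::= b S u]
bbbSuuu ⇒ bbbbSuuuu   [S ::= b S u]
bbbbSuuuu ⇒ bbbbbSuuuuu   [S ::= b S u]
bbbbbSuuuuu ⇒ bbbbbbSuuuuuu   [S ::= b S u]
bbbbbbSuuuuuu ⇒ bbbbbbbSuuuuuuu   [S ::= b S u]
bbbbbbbSuuuuuuu ⇒ bbbbbbbbSuuuuuuuu   [S ::= b S u]
bbbbbbbbSuuuuuuuu ⇒ bbbbbbbbbSuuuuuuuuu   [S ::= b S u]
bbbbbbbbbSuuuuuuuuu ⇒ bbbbbbbbbbSuuuuuuuuuu   [S ::= b S u]
bbbbbbbbbbSuuuuuuuuuu ⇒ bbbbbbbbbbbSuuuuuuuuuuu   [S ::= b S u]
bbbbbbbbbbbSuuuuuuuuuuu ⇒ bbbbbbbbbbbbSuuuuuuuuuuuu   [S ::= b S u]
bbbbbbbbbbbbSuuuuuuuuuuuu ⇒ bbbbbbbbbbbbbuuuuuuuuuuuuu   [S ::= b u]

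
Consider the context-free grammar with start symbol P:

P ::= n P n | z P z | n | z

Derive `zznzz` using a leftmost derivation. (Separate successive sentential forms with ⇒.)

P ⇒ zPz ⇒ zzPzz ⇒ zznzz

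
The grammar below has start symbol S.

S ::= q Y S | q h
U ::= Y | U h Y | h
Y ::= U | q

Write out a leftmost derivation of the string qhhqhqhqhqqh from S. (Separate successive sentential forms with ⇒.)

S ⇒ qYS ⇒ qUS ⇒ qUhYS ⇒ qUhYhYS ⇒ qUhYhYhYS ⇒ qUhYhYhYhYS ⇒ qhhYhYhYhYS ⇒ qhhqhYhYhYS ⇒ qhhqhqhYhYS ⇒ qhhqhqhqhYS ⇒ qhhqhqhqhqS ⇒ qhhqhqhqhqqh

S ⇒ qYS   [S ::= q Y S]
qYS ⇒ qUS   [Y ::= U]
qUS ⇒ qUhYS   [U ::= U h Y]
qUhYS ⇒ qUhYhYS   [U ::= U h Y]
qUhYhYS ⇒ qUhYhYhYS   [U ::= U h Y]
qUhYhYhYS ⇒ qUhYhYhYhYS   [U ::= U h Y]
qUhYhYhYhYS ⇒ qhhYhYhYhYS   [U ::= h]
qhhYhYhYhYS ⇒ qhhqhYhYhYS   [Y ::= q]
qhhqhYhYhYS ⇒ qhhqhqhYhYS   [Y ::= q]
qhhqhqhYhYS ⇒ qhhqhqhqhYS   [Y ::= q]
qhhqhqhqhYS ⇒ qhhqhqhqhqS   [Y ::= q]
qhhqhqhqhqS ⇒ qhhqhqhqhqqh   [S ::= q h]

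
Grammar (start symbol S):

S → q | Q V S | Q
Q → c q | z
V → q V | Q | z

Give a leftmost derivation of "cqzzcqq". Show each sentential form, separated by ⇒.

S ⇒ QVS ⇒ cqVS ⇒ cqzS ⇒ cqzQVS ⇒ cqzzVS ⇒ cqzzQS ⇒ cqzzcqS ⇒ cqzzcqq

S ⇒ QVS   [S → Q V S]
QVS ⇒ cqVS   [Q → c q]
cqVS ⇒ cqzS   [V → z]
cqzS ⇒ cqzQVS   [S → Q V S]
cqzQVS ⇒ cqzzVS   [Q → z]
cqzzVS ⇒ cqzzQS   [V → Q]
cqzzQS ⇒ cqzzcqS   [Q → c q]
cqzzcqS ⇒ cqzzcqq   [S → q]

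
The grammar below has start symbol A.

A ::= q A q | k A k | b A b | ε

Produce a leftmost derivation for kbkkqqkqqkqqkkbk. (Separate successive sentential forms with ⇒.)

A⇒kAk⇒kbAbk⇒kbkAkbk⇒kbkkAkkbk⇒kbkkqAqkkbk⇒kbkkqqAqqkkbk⇒kbkkqqkAkqqkkbk⇒kbkkqqkqAqkqqkkbk⇒kbkkqqkqqkqqkkbk

A ⇒ kAk   [A ::= k A k]
kAk ⇒ kbAbk   [A ::= b A b]
kbAbk ⇒ kbkAkbk   [A ::= k A k]
kbkAkbk ⇒ kbkkAkkbk   [A ::= k A k]
kbkkAkkbk ⇒ kbkkqAqkkbk   [A ::= q A q]
kbkkqAqkkbk ⇒ kbkkqqAqqkkbk   [A ::= q A q]
kbkkqqAqqkkbk ⇒ kbkkqqkAkqqkkbk   [A ::= k A k]
kbkkqqkAkqqkkbk ⇒ kbkkqqkqAqkqqkkbk   [A ::= q A q]
kbkkqqkqAqkqqkkbk ⇒ kbkkqqkqqkqqkkbk   [A ::= ε]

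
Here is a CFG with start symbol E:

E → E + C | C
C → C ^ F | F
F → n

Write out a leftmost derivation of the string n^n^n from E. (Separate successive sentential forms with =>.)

E => C => C^F => C^F^F => F^F^F => n^F^F => n^n^F => n^n^n

E => C   [E → C]
C => C^F   [C → C ^ F]
C^F => C^F^F   [C → C ^ F]
C^F^F => F^F^F   [C → F]
F^F^F => n^F^F   [F → n]
n^F^F => n^n^F   [F → n]
n^n^F => n^n^n   [F → n]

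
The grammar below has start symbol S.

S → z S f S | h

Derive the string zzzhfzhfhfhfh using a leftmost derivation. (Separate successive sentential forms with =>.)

S=>zSfS=>zzSfSfS=>zzzSfSfSfS=>zzzhfSfSfS=>zzzhfzSfSfSfS=>zzzhfzhfSfSfS=>zzzhfzhfhfSfS=>zzzhfzhfhfhfS=>zzzhfzhfhfhfh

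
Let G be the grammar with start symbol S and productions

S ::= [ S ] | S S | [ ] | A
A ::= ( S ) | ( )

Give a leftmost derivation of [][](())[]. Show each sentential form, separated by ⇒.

S ⇒ SS   [S ::= S S]
SS ⇒ SSS   [S ::= S S]
SSS ⇒ SSSS   [S ::= S S]
SSSS ⇒ []SSS   [S ::= [ ]]
[]SSS ⇒ [][]SS   [S ::= [ ]]
[][]SS ⇒ [][]AS   [S ::= A]
[][]AS ⇒ [][](S)S   [A ::= ( S )]
[][](S)S ⇒ [][](A)S   [S ::= A]
[][](A)S ⇒ [][](())S   [A ::= ( )]
[][](())S ⇒ [][](())[]   [S ::= [ ]]

S⇒SS⇒SSS⇒SSSS⇒[]SSS⇒[][]SS⇒[][]AS⇒[][](S)S⇒[][](A)S⇒[][](())S⇒[][](())[]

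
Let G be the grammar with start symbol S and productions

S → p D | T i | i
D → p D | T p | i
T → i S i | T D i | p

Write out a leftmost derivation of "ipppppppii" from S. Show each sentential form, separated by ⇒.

S ⇒ Ti ⇒ iSii ⇒ ipDii ⇒ ippDii ⇒ ipppDii ⇒ ippppDii ⇒ ipppppDii ⇒ ipppppTpii ⇒ ipppppppii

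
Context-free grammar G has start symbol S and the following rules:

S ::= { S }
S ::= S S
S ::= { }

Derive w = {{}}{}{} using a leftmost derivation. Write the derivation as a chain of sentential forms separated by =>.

S => SS   [S ::= S S]
SS => {S}S   [S ::= { S }]
{S}S => {{}}S   [S ::= { }]
{{}}S => {{}}SS   [S ::= S S]
{{}}SS => {{}}{}S   [S ::= { }]
{{}}{}S => {{}}{}{}   [S ::= { }]

S => SS => {S}S => {{}}S => {{}}SS => {{}}{}S => {{}}{}{}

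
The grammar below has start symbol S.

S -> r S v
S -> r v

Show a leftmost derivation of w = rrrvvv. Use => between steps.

S => rSv   [S -> r S v]
rSv => rrSvv   [S -> r S v]
rrSvv => rrrvvv   [S -> r v]

S => rSv => rrSvv => rrrvvv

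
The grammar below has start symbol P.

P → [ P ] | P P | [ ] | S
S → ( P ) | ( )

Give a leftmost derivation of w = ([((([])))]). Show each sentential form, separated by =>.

P => S   [P → S]
S => (P)   [S → ( P )]
(P) => ([P])   [P → [ P ]]
([P]) => ([S])   [P → S]
([S]) => ([(P)])   [S → ( P )]
([(P)]) => ([(S)])   [P → S]
([(S)]) => ([((P))])   [S → ( P )]
([((P))]) => ([((S))])   [P → S]
([((S))]) => ([(((P)))])   [S → ( P )]
([(((P)))]) => ([((([])))])   [P → [ ]]

P => S => (P) => ([P]) => ([S]) => ([(P)]) => ([(S)]) => ([((P))]) => ([((S))]) => ([(((P)))]) => ([((([])))])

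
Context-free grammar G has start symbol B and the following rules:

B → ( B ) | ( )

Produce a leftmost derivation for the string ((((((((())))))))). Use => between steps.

B => (B) => ((B)) => (((B))) => ((((B)))) => (((((B))))) => ((((((B)))))) => (((((((B))))))) => ((((((((B)))))))) => ((((((((()))))))))

B => (B)   [B → ( B )]
(B) => ((B))   [B → ( B )]
((B)) => (((B)))   [B → ( B )]
(((B))) => ((((B))))   [B → ( B )]
((((B)))) => (((((B)))))   [B → ( B )]
(((((B))))) => ((((((B))))))   [B → ( B )]
((((((B)))))) => (((((((B)))))))   [B → ( B )]
(((((((B))))))) => ((((((((B))))))))   [B → ( B )]
((((((((B)))))))) => ((((((((()))))))))   [B → ( )]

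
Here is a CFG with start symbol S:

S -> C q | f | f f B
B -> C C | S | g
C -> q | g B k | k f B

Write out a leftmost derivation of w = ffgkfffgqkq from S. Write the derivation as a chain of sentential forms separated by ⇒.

S⇒ffB⇒ffCC⇒ffgBkC⇒ffgSkC⇒ffgCqkC⇒ffgkfBqkC⇒ffgkfSqkC⇒ffgkfffBqkC⇒ffgkfffgqkC⇒ffgkfffgqkq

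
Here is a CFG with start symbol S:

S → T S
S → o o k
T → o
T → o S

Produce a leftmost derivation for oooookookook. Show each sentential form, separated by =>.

S => TS => oSS => oTSS => ooSSS => ooTSSS => oooSSS => oooookSS => oooookookS => oooookookook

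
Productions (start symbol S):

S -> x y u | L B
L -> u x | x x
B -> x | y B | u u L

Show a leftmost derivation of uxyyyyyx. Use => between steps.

S=>LB=>uxB=>uxyB=>uxyyB=>uxyyyB=>uxyyyyB=>uxyyyyyB=>uxyyyyyx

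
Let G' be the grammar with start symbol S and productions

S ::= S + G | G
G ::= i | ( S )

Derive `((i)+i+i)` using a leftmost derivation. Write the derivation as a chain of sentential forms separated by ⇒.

S ⇒ G ⇒ (S) ⇒ (S+G) ⇒ (S+G+G) ⇒ (G+G+G) ⇒ ((S)+G+G) ⇒ ((G)+G+G) ⇒ ((i)+G+G) ⇒ ((i)+i+G) ⇒ ((i)+i+i)

S ⇒ G   [S ::= G]
G ⇒ (S)   [G ::= ( S )]
(S) ⇒ (S+G)   [S ::= S + G]
(S+G) ⇒ (S+G+G)   [S ::= S + G]
(S+G+G) ⇒ (G+G+G)   [S ::= G]
(G+G+G) ⇒ ((S)+G+G)   [G ::= ( S )]
((S)+G+G) ⇒ ((G)+G+G)   [S ::= G]
((G)+G+G) ⇒ ((i)+G+G)   [G ::= i]
((i)+G+G) ⇒ ((i)+i+G)   [G ::= i]
((i)+i+G) ⇒ ((i)+i+i)   [G ::= i]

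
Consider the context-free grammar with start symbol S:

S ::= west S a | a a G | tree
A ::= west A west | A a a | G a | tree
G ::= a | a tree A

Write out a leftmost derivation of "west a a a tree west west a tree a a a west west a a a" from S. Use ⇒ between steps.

S ⇒ west S a ⇒ west a a G a ⇒ west a a a tree A a ⇒ west a a a tree A a a a ⇒ west a a a tree west A west a a a ⇒ west a a a tree west west A west west a a a ⇒ west a a a tree west west G a west west a a a ⇒ west a a a tree west west a tree A a west west a a a ⇒ west a a a tree west west a tree G a a west west a a a ⇒ west a a a tree west west a tree a a a west west a a a

S ⇒ west S a   [S ::= west S a]
west S a ⇒ west a a G a   [S ::= a a G]
west a a G a ⇒ west a a a tree A a   [G ::= a tree A]
west a a a tree A a ⇒ west a a a tree A a a a   [A ::= A a a]
west a a a tree A a a a ⇒ west a a a tree west A west a a a   [A ::= west A west]
west a a a tree west A west a a a ⇒ west a a a tree west west A west west a a a   [A ::= west A west]
west a a a tree west west A west west a a a ⇒ west a a a tree west west G a west west a a a   [A ::= G a]
west a a a tree west west G a west west a a a ⇒ west a a a tree west west a tree A a west west a a a   [G ::= a tree A]
west a a a tree west west a tree A a west west a a a ⇒ west a a a tree west west a tree G a a west west a a a   [A ::= G a]
west a a a tree west west a tree G a a west west a a a ⇒ west a a a tree west west a tree a a a west west a a a   [G ::= a]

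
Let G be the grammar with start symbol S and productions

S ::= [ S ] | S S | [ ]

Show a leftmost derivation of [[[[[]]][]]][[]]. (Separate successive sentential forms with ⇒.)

S ⇒ SS   [S ::= S S]
SS ⇒ [S]S   [S ::= [ S ]]
[S]S ⇒ [[S]]S   [S ::= [ S ]]
[[S]]S ⇒ [[SS]]S   [S ::= S S]
[[SS]]S ⇒ [[[S]S]]S   [S ::= [ S ]]
[[[S]S]]S ⇒ [[[[S]]S]]S   [S ::= [ S ]]
[[[[S]]S]]S ⇒ [[[[[]]]S]]S   [S ::= [ ]]
[[[[[]]]S]]S ⇒ [[[[[]]][]]]S   [S ::= [ ]]
[[[[[]]][]]]S ⇒ [[[[[]]][]]][S]   [S ::= [ S ]]
[[[[[]]][]]][S] ⇒ [[[[[]]][]]][[]]   [S ::= [ ]]

S⇒SS⇒[S]S⇒[[S]]S⇒[[SS]]S⇒[[[S]S]]S⇒[[[[S]]S]]S⇒[[[[[]]]S]]S⇒[[[[[]]][]]]S⇒[[[[[]]][]]][S]⇒[[[[[]]][]]][[]]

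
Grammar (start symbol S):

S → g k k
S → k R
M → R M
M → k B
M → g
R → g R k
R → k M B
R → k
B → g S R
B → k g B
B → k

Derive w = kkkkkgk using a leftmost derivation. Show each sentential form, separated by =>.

S=>kR=>kkMB=>kkkBB=>kkkkB=>kkkkkgB=>kkkkkgk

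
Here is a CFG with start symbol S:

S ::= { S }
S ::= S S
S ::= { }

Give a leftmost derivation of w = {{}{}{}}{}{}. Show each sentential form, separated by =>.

S => SS => SSS => {S}SS => {SS}SS => {SSS}SS => {{}SS}SS => {{}{}S}SS => {{}{}{}}SS => {{}{}{}}{}S => {{}{}{}}{}{}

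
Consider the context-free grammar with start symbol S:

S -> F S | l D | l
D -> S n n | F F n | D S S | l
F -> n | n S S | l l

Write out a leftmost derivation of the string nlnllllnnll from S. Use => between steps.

S => FS => nSSS => nlDSS => nlSnnSS => nlFSnnSS => nlnSSSnnSS => nlnlDSSnnSS => nlnllSSnnSS => nlnlllSnnSS => nlnllllnnSS => nlnllllnnlS => nlnllllnnll

S => FS   [S -> F S]
FS => nSSS   [F -> n S S]
nSSS => nlDSS   [S -> l D]
nlDSS => nlSnnSS   [D -> S n n]
nlSnnSS => nlFSnnSS   [S -> F S]
nlFSnnSS => nlnSSSnnSS   [F -> n S S]
nlnSSSnnSS => nlnlDSSnnSS   [S -> l D]
nlnlDSSnnSS => nlnllSSnnSS   [D -> l]
nlnllSSnnSS => nlnlllSnnSS   [S -> l]
nlnlllSnnSS => nlnllllnnSS   [S -> l]
nlnllllnnSS => nlnllllnnlS   [S -> l]
nlnllllnnlS => nlnllllnnll   [S -> l]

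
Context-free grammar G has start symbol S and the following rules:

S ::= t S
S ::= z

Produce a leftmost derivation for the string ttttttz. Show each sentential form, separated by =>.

S => tS => ttS => tttS => ttttS => tttttS => ttttttS => ttttttz

S => tS   [S ::= t S]
tS => ttS   [S ::= t S]
ttS => tttS   [S ::= t S]
tttS => ttttS   [S ::= t S]
ttttS => tttttS   [S ::= t S]
tttttS => ttttttS   [S ::= t S]
ttttttS => ttttttz   [S ::= z]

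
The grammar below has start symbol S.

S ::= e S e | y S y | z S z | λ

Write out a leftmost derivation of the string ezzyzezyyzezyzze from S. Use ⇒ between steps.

S ⇒ eSe ⇒ ezSze ⇒ ezzSzze ⇒ ezzySyzze ⇒ ezzyzSzyzze ⇒ ezzyzeSezyzze ⇒ ezzyzezSzezyzze ⇒ ezzyzezySyzezyzze ⇒ ezzyzezyyzezyzze

S ⇒ eSe   [S ::= e S e]
eSe ⇒ ezSze   [S ::= z S z]
ezSze ⇒ ezzSzze   [S ::= z S z]
ezzSzze ⇒ ezzySyzze   [S ::= y S y]
ezzySyzze ⇒ ezzyzSzyzze   [S ::= z S z]
ezzyzSzyzze ⇒ ezzyzeSezyzze   [S ::= e S e]
ezzyzeSezyzze ⇒ ezzyzezSzezyzze   [S ::= z S z]
ezzyzezSzezyzze ⇒ ezzyzezySyzezyzze   [S ::= y S y]
ezzyzezySyzezyzze ⇒ ezzyzezyyzezyzze   [S ::= λ]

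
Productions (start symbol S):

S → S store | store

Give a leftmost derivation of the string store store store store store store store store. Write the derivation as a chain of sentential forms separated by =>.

S => S store => S store store => S store store store => S store store store store => S store store store store store => S store store store store store store => S store store store store store store store => store store store store store store store store

S => S store   [S → S store]
S store => S store store   [S → S store]
S store store => S store store store   [S → S store]
S store store store => S store store store store   [S → S store]
S store store store store => S store store store store store   [S → S store]
S store store store store store => S store store store store store store   [S → S store]
S store store store store store store => S store store store store store store store   [S → S store]
S store store store store store store store => store store store store store store store store   [S → store]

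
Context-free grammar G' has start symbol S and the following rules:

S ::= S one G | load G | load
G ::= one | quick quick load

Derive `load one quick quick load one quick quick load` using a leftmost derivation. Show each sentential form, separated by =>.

S => S one G => S one G one G => load one G one G => load one quick quick load one G => load one quick quick load one quick quick load

S => S one G   [S ::= S one G]
S one G => S one G one G   [S ::= S one G]
S one G one G => load one G one G   [S ::= load]
load one G one G => load one quick quick load one G   [G ::= quick quick load]
load one quick quick load one G => load one quick quick load one quick quick load   [G ::= quick quick load]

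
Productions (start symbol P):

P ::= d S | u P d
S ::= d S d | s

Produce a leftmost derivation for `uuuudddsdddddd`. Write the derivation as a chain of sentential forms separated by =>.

P => uPd   [P ::= u P d]
uPd => uuPdd   [P ::= u P d]
uuPdd => uuuPddd   [P ::= u P d]
uuuPddd => uuuuPdddd   [P ::= u P d]
uuuuPdddd => uuuudSdddd   [P ::= d S]
uuuudSdddd => uuuuddSddddd   [S ::= d S d]
uuuuddSddddd => uuuudddSdddddd   [S ::= d S d]
uuuudddSdddddd => uuuudddsdddddd   [S ::= s]

P => uPd => uuPdd => uuuPddd => uuuuPdddd => uuuudSdddd => uuuuddSddddd => uuuudddSdddddd => uuuudddsdddddd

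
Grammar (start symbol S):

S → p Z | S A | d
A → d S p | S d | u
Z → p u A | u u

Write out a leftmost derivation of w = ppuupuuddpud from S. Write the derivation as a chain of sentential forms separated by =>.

S=>SA=>pZA=>ppuAA=>ppuuA=>ppuuSd=>ppuuSAd=>ppuuSAAd=>ppuupZAAd=>ppuupuuAAd=>ppuupuudSpAd=>ppuupuuddpAd=>ppuupuuddpud

S => SA   [S → S A]
SA => pZA   [S → p Z]
pZA => ppuAA   [Z → p u A]
ppuAA => ppuuA   [A → u]
ppuuA => ppuuSd   [A → S d]
ppuuSd => ppuuSAd   [S → S A]
ppuuSAd => ppuuSAAd   [S → S A]
ppuuSAAd => ppuupZAAd   [S → p Z]
ppuupZAAd => ppuupuuAAd   [Z → u u]
ppuupuuAAd => ppuupuudSpAd   [A → d S p]
ppuupuudSpAd => ppuupuuddpAd   [S → d]
ppuupuuddpAd => ppuupuuddpud   [A → u]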